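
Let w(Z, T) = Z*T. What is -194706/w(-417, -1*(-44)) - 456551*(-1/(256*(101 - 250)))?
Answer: -79161007/58322176 ≈ -1.3573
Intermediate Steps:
w(Z, T) = T*Z
-194706/w(-417, -1*(-44)) - 456551*(-1/(256*(101 - 250))) = -194706/(-1*(-44)*(-417)) - 456551*(-1/(256*(101 - 250))) = -194706/(44*(-417)) - 456551/((-149*(-256))) = -194706/(-18348) - 456551/38144 = -194706*(-1/18348) - 456551*1/38144 = 32451/3058 - 456551/38144 = -79161007/58322176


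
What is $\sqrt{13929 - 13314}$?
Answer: $\sqrt{615} \approx 24.799$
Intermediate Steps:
$\sqrt{13929 - 13314} = \sqrt{615}$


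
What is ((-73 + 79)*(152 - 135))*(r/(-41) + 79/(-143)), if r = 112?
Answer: -1964010/5863 ≈ -334.98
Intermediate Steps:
((-73 + 79)*(152 - 135))*(r/(-41) + 79/(-143)) = ((-73 + 79)*(152 - 135))*(112/(-41) + 79/(-143)) = (6*17)*(112*(-1/41) + 79*(-1/143)) = 102*(-112/41 - 79/143) = 102*(-19255/5863) = -1964010/5863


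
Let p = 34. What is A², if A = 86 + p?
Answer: 14400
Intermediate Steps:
A = 120 (A = 86 + 34 = 120)
A² = 120² = 14400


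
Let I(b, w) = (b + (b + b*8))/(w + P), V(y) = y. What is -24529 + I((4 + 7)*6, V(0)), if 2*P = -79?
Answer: -1939111/79 ≈ -24546.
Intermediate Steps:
P = -79/2 (P = (½)*(-79) = -79/2 ≈ -39.500)
I(b, w) = 10*b/(-79/2 + w) (I(b, w) = (b + (b + b*8))/(w - 79/2) = (b + (b + 8*b))/(-79/2 + w) = (b + 9*b)/(-79/2 + w) = (10*b)/(-79/2 + w) = 10*b/(-79/2 + w))
-24529 + I((4 + 7)*6, V(0)) = -24529 + 20*((4 + 7)*6)/(-79 + 2*0) = -24529 + 20*(11*6)/(-79 + 0) = -24529 + 20*66/(-79) = -24529 + 20*66*(-1/79) = -24529 - 1320/79 = -1939111/79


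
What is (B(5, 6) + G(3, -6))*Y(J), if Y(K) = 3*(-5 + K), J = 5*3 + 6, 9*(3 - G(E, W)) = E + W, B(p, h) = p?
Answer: 400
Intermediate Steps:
G(E, W) = 3 - E/9 - W/9 (G(E, W) = 3 - (E + W)/9 = 3 + (-E/9 - W/9) = 3 - E/9 - W/9)
J = 21 (J = 15 + 6 = 21)
Y(K) = -15 + 3*K
(B(5, 6) + G(3, -6))*Y(J) = (5 + (3 - 1/9*3 - 1/9*(-6)))*(-15 + 3*21) = (5 + (3 - 1/3 + 2/3))*(-15 + 63) = (5 + 10/3)*48 = (25/3)*48 = 400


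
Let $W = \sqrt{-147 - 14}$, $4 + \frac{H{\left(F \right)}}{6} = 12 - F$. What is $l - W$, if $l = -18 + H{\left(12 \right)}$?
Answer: $-42 - i \sqrt{161} \approx -42.0 - 12.689 i$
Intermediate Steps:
$H{\left(F \right)} = 48 - 6 F$ ($H{\left(F \right)} = -24 + 6 \left(12 - F\right) = -24 - \left(-72 + 6 F\right) = 48 - 6 F$)
$l = -42$ ($l = -18 + \left(48 - 72\right) = -18 - 24 = -42$)
$W = i \sqrt{161}$ ($W = \sqrt{-161} = i \sqrt{161} \approx 12.689 i$)
$l - W = -42 - i \sqrt{161}$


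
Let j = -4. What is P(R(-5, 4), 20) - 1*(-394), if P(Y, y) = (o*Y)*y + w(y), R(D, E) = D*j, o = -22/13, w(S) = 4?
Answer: -3626/13 ≈ -278.92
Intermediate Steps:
o = -22/13 (o = -22*1/13 = -22/13 ≈ -1.6923)
R(D, E) = -4*D (R(D, E) = D*(-4) = -4*D)
P(Y, y) = 4 - 22*Y*y/13 (P(Y, y) = (-22*Y/13)*y + 4 = -22*Y*y/13 + 4 = 4 - 22*Y*y/13)
P(R(-5, 4), 20) - 1*(-394) = (4 - 22/13*(-4*(-5))*20) - 1*(-394) = (4 - 22/13*20*20) + 394 = (4 - 8800/13) + 394 = -8748/13 + 394 = -3626/13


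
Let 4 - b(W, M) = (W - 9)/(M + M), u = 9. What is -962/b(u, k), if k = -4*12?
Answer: -481/2 ≈ -240.50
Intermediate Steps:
k = -48
b(W, M) = 4 - (-9 + W)/(2*M) (b(W, M) = 4 - (W - 9)/(M + M) = 4 - (-9 + W)/(2*M))
-962/b(u, k) = -962*(-96/(9 - 1*9 + 8*(-48))) = -962*(-96/(9 - 9 - 384)) = -962/((1/2)*(-1/48)*(-384)) = -962/4 = -962*1/4 = -481/2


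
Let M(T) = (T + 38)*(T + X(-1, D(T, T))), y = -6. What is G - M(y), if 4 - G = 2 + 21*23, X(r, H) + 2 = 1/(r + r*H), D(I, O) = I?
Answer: -1157/5 ≈ -231.40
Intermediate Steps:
X(r, H) = -2 + 1/(r + H*r) (X(r, H) = -2 + 1/(r + r*H) = -2 + 1/(r + H*r))
M(T) = (38 + T)*(T - (3 + 2*T)/(1 + T)) (M(T) = (T + 38)*(T + (1 - 2*(-1) - 2*T*(-1))/((-1)*(1 + T))) = (38 + T)*(T - (1 + 2 + 2*T)/(1 + T)) = (38 + T)*(T - (3 + 2*T)/(1 + T)))
G = -481 (G = 4 - (2 + 21*23) = 4 - (2 + 483) = 4 - 1*485 = 4 - 485 = -481)
G - M(y) = -481 - (-114 + (-6)³ - 41*(-6) + 37*(-6)²)/(1 - 6) = -481 - (-114 - 216 + 246 + 37*36)/(-5) = -481 - (-1)*(-114 - 216 + 246 + 1332)/5 = -481 - (-1)*1248/5 = -481 - 1*(-1248/5) = -481 + 1248/5 = -1157/5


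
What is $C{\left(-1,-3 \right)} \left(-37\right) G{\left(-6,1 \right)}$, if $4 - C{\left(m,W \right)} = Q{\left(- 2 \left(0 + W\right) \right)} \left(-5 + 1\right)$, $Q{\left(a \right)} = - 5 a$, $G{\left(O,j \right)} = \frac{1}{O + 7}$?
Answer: $4292$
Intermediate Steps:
$G{\left(O,j \right)} = \frac{1}{7 + O}$
$C{\left(m,W \right)} = 4 + 40 W$ ($C{\left(m,W \right)} = 4 - - 5 \left(- 2 \left(0 + W\right)\right) \left(-5 + 1\right) = 4 - - 5 \left(- 2 W\right) \left(-4\right) = 4 - 10 W \left(-4\right) = 4 - - 40 W = 4 + 40 W$)
$C{\left(-1,-3 \right)} \left(-37\right) G{\left(-6,1 \right)} = \frac{\left(4 + 40 \left(-3\right)\right) \left(-37\right)}{7 - 6} = \frac{\left(4 - 120\right) \left(-37\right)}{1} = \left(-116\right) \left(-37\right) 1 = 4292 \cdot 1 = 4292$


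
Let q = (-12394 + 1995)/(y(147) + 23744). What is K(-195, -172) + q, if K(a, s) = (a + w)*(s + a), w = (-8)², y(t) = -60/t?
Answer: 55934003021/1163436 ≈ 48077.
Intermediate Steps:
w = 64
K(a, s) = (64 + a)*(a + s) (K(a, s) = (a + 64)*(s + a) = (64 + a)*(a + s))
q = -509551/1163436 (q = (-12394 + 1995)/(-60/147 + 23744) = -10399/(-60*1/147 + 23744) = -10399/(-20/49 + 23744) = -10399/1163436/49 = -10399*49/1163436 = -509551/1163436 ≈ -0.43797)
K(-195, -172) + q = ((-195)² + 64*(-195) + 64*(-172) - 195*(-172)) - 509551/1163436 = (38025 - 12480 - 11008 + 33540) - 509551/1163436 = 48077 - 509551/1163436 = 55934003021/1163436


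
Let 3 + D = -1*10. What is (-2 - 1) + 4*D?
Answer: -55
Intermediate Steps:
D = -13 (D = -3 - 1*10 = -3 - 10 = -13)
(-2 - 1) + 4*D = (-2 - 1) + 4*(-13) = -3 - 52 = -55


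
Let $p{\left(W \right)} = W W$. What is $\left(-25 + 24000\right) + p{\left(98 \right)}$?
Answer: $33579$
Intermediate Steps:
$p{\left(W \right)} = W^{2}$
$\left(-25 + 24000\right) + p{\left(98 \right)} = \left(-25 + 24000\right) + 98^{2} = 23975 + 9604 = 33579$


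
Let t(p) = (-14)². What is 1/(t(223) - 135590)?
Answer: -1/135394 ≈ -7.3859e-6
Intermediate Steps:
t(p) = 196
1/(t(223) - 135590) = 1/(196 - 135590) = 1/(-135394) = -1/135394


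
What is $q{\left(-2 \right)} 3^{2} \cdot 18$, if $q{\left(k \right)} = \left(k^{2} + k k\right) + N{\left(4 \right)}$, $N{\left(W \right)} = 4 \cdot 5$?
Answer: $4536$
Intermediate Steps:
$N{\left(W \right)} = 20$
$q{\left(k \right)} = 20 + 2 k^{2}$ ($q{\left(k \right)} = \left(k^{2} + k k\right) + 20 = \left(k^{2} + k^{2}\right) + 20 = 2 k^{2} + 20 = 20 + 2 k^{2}$)
$q{\left(-2 \right)} 3^{2} \cdot 18 = \left(20 + 2 \left(-2\right)^{2}\right) 3^{2} \cdot 18 = \left(20 + 2 \cdot 4\right) 9 \cdot 18 = \left(20 + 8\right) 9 \cdot 18 = 28 \cdot 9 \cdot 18 = 252 \cdot 18 = 4536$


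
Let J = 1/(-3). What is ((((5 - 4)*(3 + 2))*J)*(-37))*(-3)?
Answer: -185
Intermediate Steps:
J = -⅓ ≈ -0.33333
((((5 - 4)*(3 + 2))*J)*(-37))*(-3) = ((((5 - 4)*(3 + 2))*(-⅓))*(-37))*(-3) = (((1*5)*(-⅓))*(-37))*(-3) = ((5*(-⅓))*(-37))*(-3) = -5/3*(-37)*(-3) = (185/3)*(-3) = -185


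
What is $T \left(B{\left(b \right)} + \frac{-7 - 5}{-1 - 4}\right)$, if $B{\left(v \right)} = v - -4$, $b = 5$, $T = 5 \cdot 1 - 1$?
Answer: $\frac{228}{5} \approx 45.6$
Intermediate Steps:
$T = 4$ ($T = 5 - 1 = 4$)
$B{\left(v \right)} = 4 + v$ ($B{\left(v \right)} = v + 4 = 4 + v$)
$T \left(B{\left(b \right)} + \frac{-7 - 5}{-1 - 4}\right) = 4 \left(\left(4 + 5\right) + \frac{-7 - 5}{-1 - 4}\right) = 4 \left(9 - \frac{12}{-5}\right) = 4 \left(9 - - \frac{12}{5}\right) = 4 \left(9 + \frac{12}{5}\right) = 4 \cdot \frac{57}{5} = \frac{228}{5}$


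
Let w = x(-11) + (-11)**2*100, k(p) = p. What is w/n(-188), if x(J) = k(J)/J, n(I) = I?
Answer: -12101/188 ≈ -64.367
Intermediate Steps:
x(J) = 1 (x(J) = J/J = 1)
w = 12101 (w = 1 + (-11)**2*100 = 1 + 121*100 = 1 + 12100 = 12101)
w/n(-188) = 12101/(-188) = 12101*(-1/188) = -12101/188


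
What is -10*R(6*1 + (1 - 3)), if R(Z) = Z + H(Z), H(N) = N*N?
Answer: -200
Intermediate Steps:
H(N) = N²
R(Z) = Z + Z²
-10*R(6*1 + (1 - 3)) = -10*(6*1 + (1 - 3))*(1 + (6*1 + (1 - 3))) = -10*(6 - 2)*(1 + (6 - 2)) = -40*(1 + 4) = -40*5 = -10*20 = -200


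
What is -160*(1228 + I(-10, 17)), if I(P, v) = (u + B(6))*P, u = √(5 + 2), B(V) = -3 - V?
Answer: -210880 + 1600*√7 ≈ -2.0665e+5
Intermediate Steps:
u = √7 ≈ 2.6458
I(P, v) = P*(-9 + √7) (I(P, v) = (√7 + (-3 - 1*6))*P = (√7 + (-3 - 6))*P = (√7 - 9)*P = (-9 + √7)*P = P*(-9 + √7))
-160*(1228 + I(-10, 17)) = -160*(1228 - 10*(-9 + √7)) = -160*(1228 + (90 - 10*√7)) = -160*(1318 - 10*√7) = -210880 + 1600*√7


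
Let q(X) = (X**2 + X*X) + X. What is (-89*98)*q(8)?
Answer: -1186192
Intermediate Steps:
q(X) = X + 2*X**2 (q(X) = (X**2 + X**2) + X = 2*X**2 + X = X + 2*X**2)
(-89*98)*q(8) = (-89*98)*(8*(1 + 2*8)) = -69776*(1 + 16) = -69776*17 = -8722*136 = -1186192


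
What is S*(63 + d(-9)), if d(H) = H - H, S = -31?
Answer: -1953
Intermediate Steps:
d(H) = 0
S*(63 + d(-9)) = -31*(63 + 0) = -31*63 = -1953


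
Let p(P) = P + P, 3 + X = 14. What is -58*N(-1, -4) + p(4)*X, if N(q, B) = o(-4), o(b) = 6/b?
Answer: 175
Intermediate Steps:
X = 11 (X = -3 + 14 = 11)
p(P) = 2*P
N(q, B) = -3/2 (N(q, B) = 6/(-4) = 6*(-¼) = -3/2)
-58*N(-1, -4) + p(4)*X = -58*(-3/2) + (2*4)*11 = 87 + 8*11 = 87 + 88 = 175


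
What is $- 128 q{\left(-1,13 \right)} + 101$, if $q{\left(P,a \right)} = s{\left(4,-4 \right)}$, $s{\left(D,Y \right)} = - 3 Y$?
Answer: $-1435$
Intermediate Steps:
$q{\left(P,a \right)} = 12$ ($q{\left(P,a \right)} = \left(-3\right) \left(-4\right) = 12$)
$- 128 q{\left(-1,13 \right)} + 101 = \left(-128\right) 12 + 101 = -1536 + 101 = -1435$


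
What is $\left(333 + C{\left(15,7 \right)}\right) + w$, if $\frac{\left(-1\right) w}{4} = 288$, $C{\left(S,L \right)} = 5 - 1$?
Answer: $-815$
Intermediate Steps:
$C{\left(S,L \right)} = 4$
$w = -1152$ ($w = \left(-4\right) 288 = -1152$)
$\left(333 + C{\left(15,7 \right)}\right) + w = \left(333 + 4\right) - 1152 = 337 - 1152 = -815$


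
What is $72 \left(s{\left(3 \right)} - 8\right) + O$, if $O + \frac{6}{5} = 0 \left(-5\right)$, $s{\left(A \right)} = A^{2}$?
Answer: $\frac{354}{5} \approx 70.8$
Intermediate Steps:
$O = - \frac{6}{5}$ ($O = - \frac{6}{5} + 0 \left(-5\right) = - \frac{6}{5} + 0 = - \frac{6}{5} \approx -1.2$)
$72 \left(s{\left(3 \right)} - 8\right) + O = 72 \left(3^{2} - 8\right) - \frac{6}{5} = 72 \left(9 - 8\right) - \frac{6}{5} = 72 \cdot 1 - \frac{6}{5} = 72 - \frac{6}{5} = \frac{354}{5}$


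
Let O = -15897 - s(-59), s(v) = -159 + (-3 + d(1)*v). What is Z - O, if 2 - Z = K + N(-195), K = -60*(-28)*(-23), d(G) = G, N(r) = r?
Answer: 54513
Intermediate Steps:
K = -38640 (K = 1680*(-23) = -38640)
s(v) = -162 + v (s(v) = -159 + (-3 + 1*v) = -159 + (-3 + v) = -162 + v)
O = -15676 (O = -15897 - (-162 - 59) = -15897 - 1*(-221) = -15897 + 221 = -15676)
Z = 38837 (Z = 2 - (-38640 - 195) = 2 - 1*(-38835) = 2 + 38835 = 38837)
Z - O = 38837 - 1*(-15676) = 38837 + 15676 = 54513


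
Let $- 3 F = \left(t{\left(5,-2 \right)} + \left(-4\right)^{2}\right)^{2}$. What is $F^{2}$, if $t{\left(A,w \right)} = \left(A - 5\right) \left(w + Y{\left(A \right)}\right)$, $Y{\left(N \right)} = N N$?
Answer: $\frac{65536}{9} \approx 7281.8$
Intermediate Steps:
$Y{\left(N \right)} = N^{2}$
$t{\left(A,w \right)} = \left(-5 + A\right) \left(w + A^{2}\right)$ ($t{\left(A,w \right)} = \left(A - 5\right) \left(w + A^{2}\right) = \left(-5 + A\right) \left(w + A^{2}\right)$)
$F = - \frac{256}{3}$ ($F = - \frac{\left(\left(5^{3} - -10 - 5 \cdot 5^{2} + 5 \left(-2\right)\right) + \left(-4\right)^{2}\right)^{2}}{3} = - \frac{\left(\left(125 + 10 - 125 - 10\right) + 16\right)^{2}}{3} = - \frac{\left(0 + 16\right)^{2}}{3} = - \frac{16^{2}}{3} = \left(- \frac{1}{3}\right) 256 = - \frac{256}{3} \approx -85.333$)
$F^{2} = \left(- \frac{256}{3}\right)^{2} = \frac{65536}{9}$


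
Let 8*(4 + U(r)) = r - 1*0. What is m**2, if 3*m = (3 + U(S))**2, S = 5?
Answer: 9/4096 ≈ 0.0021973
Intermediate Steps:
U(r) = -4 + r/8 (U(r) = -4 + (r - 1*0)/8 = -4 + (r + 0)/8 = -4 + r/8)
m = 3/64 (m = (3 + (-4 + (1/8)*5))**2/3 = (3 + (-4 + 5/8))**2/3 = (3 - 27/8)**2/3 = (-3/8)**2/3 = (1/3)*(9/64) = 3/64 ≈ 0.046875)
m**2 = (3/64)**2 = 9/4096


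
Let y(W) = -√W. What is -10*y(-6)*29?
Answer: 290*I*√6 ≈ 710.35*I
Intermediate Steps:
-10*y(-6)*29 = -(-10)*√(-6)*29 = -(-10)*I*√6*29 = (10*I*√6)*29 = 290*I*√6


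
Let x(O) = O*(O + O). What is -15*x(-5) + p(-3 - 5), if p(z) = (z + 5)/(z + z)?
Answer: -11997/16 ≈ -749.81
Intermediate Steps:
x(O) = 2*O² (x(O) = O*(2*O) = 2*O²)
p(z) = (5 + z)/(2*z) (p(z) = (5 + z)/((2*z)) = (5 + z)*(1/(2*z)) = (5 + z)/(2*z))
-15*x(-5) + p(-3 - 5) = -30*(-5)² + (5 + (-3 - 5))/(2*(-3 - 5)) = -30*25 + (½)*(5 - 8)/(-8) = -15*50 + (½)*(-⅛)*(-3) = -750 + 3/16 = -11997/16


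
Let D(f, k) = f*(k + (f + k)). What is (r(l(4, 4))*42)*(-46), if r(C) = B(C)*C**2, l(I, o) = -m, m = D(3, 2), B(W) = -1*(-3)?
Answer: -2556036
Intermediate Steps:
D(f, k) = f*(f + 2*k)
B(W) = 3
m = 21 (m = 3*(3 + 2*2) = 3*(3 + 4) = 3*7 = 21)
l(I, o) = -21 (l(I, o) = -1*21 = -21)
r(C) = 3*C**2
(r(l(4, 4))*42)*(-46) = ((3*(-21)**2)*42)*(-46) = ((3*441)*42)*(-46) = (1323*42)*(-46) = 55566*(-46) = -2556036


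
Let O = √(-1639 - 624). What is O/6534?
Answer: I*√2263/6534 ≈ 0.0072805*I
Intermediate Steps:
O = I*√2263 (O = √(-2263) = I*√2263 ≈ 47.571*I)
O/6534 = (I*√2263)/6534 = (I*√2263)*(1/6534) = I*√2263/6534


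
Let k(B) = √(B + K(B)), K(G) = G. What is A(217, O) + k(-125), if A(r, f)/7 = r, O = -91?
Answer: 1519 + 5*I*√10 ≈ 1519.0 + 15.811*I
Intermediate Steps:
A(r, f) = 7*r
k(B) = √2*√B (k(B) = √(B + B) = √(2*B) = √2*√B)
A(217, O) + k(-125) = 7*217 + √2*√(-125) = 1519 + √2*(5*I*√5) = 1519 + 5*I*√10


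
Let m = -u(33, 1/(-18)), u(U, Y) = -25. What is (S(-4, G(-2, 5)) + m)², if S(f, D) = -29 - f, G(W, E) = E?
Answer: 0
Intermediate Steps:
m = 25 (m = -1*(-25) = 25)
(S(-4, G(-2, 5)) + m)² = ((-29 - 1*(-4)) + 25)² = ((-29 + 4) + 25)² = (-25 + 25)² = 0² = 0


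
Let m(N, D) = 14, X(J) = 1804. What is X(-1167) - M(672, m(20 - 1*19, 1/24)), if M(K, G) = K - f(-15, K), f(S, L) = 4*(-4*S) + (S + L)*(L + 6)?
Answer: 446818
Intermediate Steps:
f(S, L) = -16*S + (6 + L)*(L + S) (f(S, L) = -16*S + (L + S)*(6 + L) = -16*S + (6 + L)*(L + S))
M(K, G) = -150 - K² + 10*K (M(K, G) = K - (K² - 10*(-15) + 6*K + K*(-15)) = K - (K² + 150 + 6*K - 15*K) = K - (150 + K² - 9*K) = K + (-150 - K² + 9*K) = -150 - K² + 10*K)
X(-1167) - M(672, m(20 - 1*19, 1/24)) = 1804 - (-150 - 1*672² + 10*672) = 1804 - (-150 - 1*451584 + 6720) = 1804 - (-150 - 451584 + 6720) = 1804 - 1*(-445014) = 1804 + 445014 = 446818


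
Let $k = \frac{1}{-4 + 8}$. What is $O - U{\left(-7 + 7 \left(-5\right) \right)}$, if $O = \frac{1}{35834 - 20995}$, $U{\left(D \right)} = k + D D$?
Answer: $- \frac{104718819}{59356} \approx -1764.3$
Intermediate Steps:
$k = \frac{1}{4} \approx 0.25$
$U{\left(D \right)} = \frac{1}{4} + D^{2}$ ($U{\left(D \right)} = \frac{1}{4} + D D = \frac{1}{4} + D^{2}$)
$O = \frac{1}{14839} \approx 6.739 \cdot 10^{-5}$
$O - U{\left(-7 + 7 \left(-5\right) \right)} = \frac{1}{14839} - \left(\frac{1}{4} + \left(-7 + 7 \left(-5\right)\right)^{2}\right) = \frac{1}{14839} - \left(\frac{1}{4} + \left(-7 - 35\right)^{2}\right) = \frac{1}{14839} - \left(\frac{1}{4} + \left(-42\right)^{2}\right) = \frac{1}{14839} - \left(\frac{1}{4} + 1764\right) = \frac{1}{14839} - \frac{7057}{4} = - \frac{104718819}{59356}$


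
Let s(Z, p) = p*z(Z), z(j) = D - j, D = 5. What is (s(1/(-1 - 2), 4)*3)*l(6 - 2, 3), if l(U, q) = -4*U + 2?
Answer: -896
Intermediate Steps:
z(j) = 5 - j
s(Z, p) = p*(5 - Z)
l(U, q) = 2 - 4*U
(s(1/(-1 - 2), 4)*3)*l(6 - 2, 3) = ((4*(5 - 1/(-1 - 2)))*3)*(2 - 4*(6 - 2)) = ((4*(5 - 1/(-3)))*3)*(2 - 4*4) = ((4*(5 - 1*(-⅓)))*3)*(2 - 16) = ((4*(5 + ⅓))*3)*(-14) = ((4*(16/3))*3)*(-14) = ((64/3)*3)*(-14) = 64*(-14) = -896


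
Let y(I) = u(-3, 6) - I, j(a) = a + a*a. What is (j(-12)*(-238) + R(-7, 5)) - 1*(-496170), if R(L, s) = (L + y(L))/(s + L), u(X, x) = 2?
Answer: 464753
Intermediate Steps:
j(a) = a + a²
y(I) = 2 - I
R(L, s) = 2/(L + s) (R(L, s) = (L + (2 - L))/(s + L) = 2/(L + s))
(j(-12)*(-238) + R(-7, 5)) - 1*(-496170) = (-12*(1 - 12)*(-238) + 2/(-7 + 5)) - 1*(-496170) = (-12*(-11)*(-238) + 2/(-2)) + 496170 = (132*(-238) + 2*(-½)) + 496170 = (-31416 - 1) + 496170 = -31417 + 496170 = 464753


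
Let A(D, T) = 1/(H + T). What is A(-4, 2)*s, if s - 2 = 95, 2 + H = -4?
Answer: -97/4 ≈ -24.250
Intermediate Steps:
H = -6 (H = -2 - 4 = -6)
s = 97 (s = 2 + 95 = 97)
A(D, T) = 1/(-6 + T)
A(-4, 2)*s = 97/(-6 + 2) = 97/(-4) = -¼*97 = -97/4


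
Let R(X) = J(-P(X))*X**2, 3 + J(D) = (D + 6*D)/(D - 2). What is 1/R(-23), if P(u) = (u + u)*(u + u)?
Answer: 1059/2237141 ≈ 0.00047337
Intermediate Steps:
P(u) = 4*u**2 (P(u) = (2*u)*(2*u) = 4*u**2)
J(D) = -3 + 7*D/(-2 + D) (J(D) = -3 + (D + 6*D)/(D - 2) = -3 + (7*D)/(-2 + D) = -3 + 7*D/(-2 + D))
R(X) = 2*X**2*(3 - 8*X**2)/(-2 - 4*X**2) (R(X) = (2*(3 + 2*(-4*X**2))/(-2 - 4*X**2))*X**2 = (2*(3 - 8*X**2)/(-2 - 4*X**2))*X**2 = 2*X**2*(3 - 8*X**2)/(-2 - 4*X**2))
1/R(-23) = 1/((-23)**2*(-3 + 8*(-23)**2)/(1 + 2*(-23)**2)) = 1/(529*(-3 + 8*529)/(1 + 2*529)) = 1/(529*(-3 + 4232)/(1 + 1058)) = 1/(529*4229/1059) = 1/(529*(1/1059)*4229) = 1/(2237141/1059) = 1059/2237141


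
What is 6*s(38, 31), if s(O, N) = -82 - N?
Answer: -678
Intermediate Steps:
6*s(38, 31) = 6*(-82 - 1*31) = 6*(-82 - 31) = 6*(-113) = -678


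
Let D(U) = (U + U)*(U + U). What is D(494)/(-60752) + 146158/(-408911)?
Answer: -25502213125/1552635067 ≈ -16.425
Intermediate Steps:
D(U) = 4*U**2 (D(U) = (2*U)*(2*U) = 4*U**2)
D(494)/(-60752) + 146158/(-408911) = (4*494**2)/(-60752) + 146158/(-408911) = (4*244036)*(-1/60752) + 146158*(-1/408911) = 976144*(-1/60752) - 146158/408911 = -61009/3797 - 146158/408911 = -25502213125/1552635067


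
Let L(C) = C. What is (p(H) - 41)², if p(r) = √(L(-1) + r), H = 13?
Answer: 1693 - 164*√3 ≈ 1408.9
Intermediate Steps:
p(r) = √(-1 + r)
(p(H) - 41)² = (√(-1 + 13) - 41)² = (√12 - 41)² = (2*√3 - 41)² = (-41 + 2*√3)²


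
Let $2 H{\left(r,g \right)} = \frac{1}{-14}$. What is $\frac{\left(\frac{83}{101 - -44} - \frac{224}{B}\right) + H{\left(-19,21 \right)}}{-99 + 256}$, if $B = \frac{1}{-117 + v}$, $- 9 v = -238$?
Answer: $\frac{741213211}{5736780} \approx 129.2$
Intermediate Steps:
$v = \frac{238}{9}$ ($v = \left(- \frac{1}{9}\right) \left(-238\right) = \frac{238}{9} \approx 26.444$)
$B = - \frac{9}{815}$ ($B = \frac{1}{-117 + \frac{238}{9}} = \frac{1}{- \frac{815}{9}} = - \frac{9}{815} \approx -0.011043$)
$H{\left(r,g \right)} = - \frac{1}{28}$ ($H{\left(r,g \right)} = \frac{1}{2 \left(-14\right)} = \frac{1}{2} \left(- \frac{1}{14}\right) = - \frac{1}{28}$)
$\frac{\left(\frac{83}{101 - -44} - \frac{224}{B}\right) + H{\left(-19,21 \right)}}{-99 + 256} = \frac{\left(\frac{83}{101 - -44} - \frac{224}{- \frac{9}{815}}\right) - \frac{1}{28}}{-99 + 256} = \frac{\left(\frac{83}{101 + 44} - - \frac{182560}{9}\right) - \frac{1}{28}}{157} = \left(\left(\frac{83}{145} + \frac{182560}{9}\right) - \frac{1}{28}\right) \frac{1}{157} = \left(\frac{26471947}{1305} - \frac{1}{28}\right) \frac{1}{157} = \frac{741213211}{36540} \cdot \frac{1}{157} = \frac{741213211}{5736780}$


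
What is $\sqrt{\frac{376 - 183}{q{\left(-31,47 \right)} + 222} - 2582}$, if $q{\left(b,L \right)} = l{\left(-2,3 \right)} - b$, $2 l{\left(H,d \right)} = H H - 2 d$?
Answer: $\frac{i \sqrt{4553297}}{42} \approx 50.806 i$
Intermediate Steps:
$l{\left(H,d \right)} = \frac{H^{2}}{2} - d$ ($l{\left(H,d \right)} = \frac{H H - 2 d}{2} = \frac{H^{2} - 2 d}{2} = \frac{H^{2}}{2} - d$)
$q{\left(b,L \right)} = -1 - b$ ($q{\left(b,L \right)} = \left(\frac{\left(-2\right)^{2}}{2} - 3\right) - b = \left(\frac{1}{2} \cdot 4 - 3\right) - b = \left(2 - 3\right) - b = -1 - b$)
$\sqrt{\frac{376 - 183}{q{\left(-31,47 \right)} + 222} - 2582} = \sqrt{\frac{376 - 183}{\left(-1 - -31\right) + 222} - 2582} = \sqrt{\frac{193}{\left(-1 + 31\right) + 222} - 2582} = \sqrt{\frac{193}{30 + 222} - 2582} = \sqrt{\frac{193}{252} - 2582} = \sqrt{- \frac{650471}{252}} = \frac{i \sqrt{4553297}}{42}$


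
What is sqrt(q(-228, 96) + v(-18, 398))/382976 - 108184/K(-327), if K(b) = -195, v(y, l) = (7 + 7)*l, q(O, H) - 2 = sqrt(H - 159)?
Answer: 108184/195 + sqrt(5574 + 3*I*sqrt(7))/382976 ≈ 554.79 + 1.388e-7*I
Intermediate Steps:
q(O, H) = 2 + sqrt(-159 + H) (q(O, H) = 2 + sqrt(H - 159) = 2 + sqrt(-159 + H))
v(y, l) = 14*l
sqrt(q(-228, 96) + v(-18, 398))/382976 - 108184/K(-327) = sqrt((2 + sqrt(-159 + 96)) + 14*398)/382976 - 108184/(-195) = sqrt((2 + sqrt(-63)) + 5572)*(1/382976) - 108184*(-1/195) = sqrt((2 + 3*I*sqrt(7)) + 5572)*(1/382976) + 108184/195 = sqrt(5574 + 3*I*sqrt(7))*(1/382976) + 108184/195 = sqrt(5574 + 3*I*sqrt(7))/382976 + 108184/195 = 108184/195 + sqrt(5574 + 3*I*sqrt(7))/382976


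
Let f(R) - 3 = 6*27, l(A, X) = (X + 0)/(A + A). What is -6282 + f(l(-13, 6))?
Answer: -6117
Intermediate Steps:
l(A, X) = X/(2*A) (l(A, X) = X/((2*A)) = X*(1/(2*A)) = X/(2*A))
f(R) = 165 (f(R) = 3 + 6*27 = 3 + 162 = 165)
-6282 + f(l(-13, 6)) = -6282 + 165 = -6117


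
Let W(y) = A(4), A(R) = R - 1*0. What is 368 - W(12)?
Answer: 364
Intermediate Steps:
A(R) = R (A(R) = R + 0 = R)
W(y) = 4
368 - W(12) = 368 - 1*4 = 368 - 4 = 364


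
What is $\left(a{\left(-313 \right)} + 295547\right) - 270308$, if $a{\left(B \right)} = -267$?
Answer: $24972$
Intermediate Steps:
$\left(a{\left(-313 \right)} + 295547\right) - 270308 = \left(-267 + 295547\right) - 270308 = 295280 - 270308 = 24972$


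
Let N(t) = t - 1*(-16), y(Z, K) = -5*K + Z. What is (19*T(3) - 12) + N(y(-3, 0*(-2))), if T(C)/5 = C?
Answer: 286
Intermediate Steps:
T(C) = 5*C
y(Z, K) = Z - 5*K
N(t) = 16 + t (N(t) = t + 16 = 16 + t)
(19*T(3) - 12) + N(y(-3, 0*(-2))) = (19*(5*3) - 12) + (16 + (-3 - 0*(-2))) = (19*15 - 12) + (16 + (-3 - 5*0)) = (285 - 12) + (16 + (-3 + 0)) = 273 + (16 - 3) = 273 + 13 = 286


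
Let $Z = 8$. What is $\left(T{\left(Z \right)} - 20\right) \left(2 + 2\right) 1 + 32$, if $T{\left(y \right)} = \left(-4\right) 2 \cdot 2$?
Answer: $-112$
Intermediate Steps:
$T{\left(y \right)} = -16$ ($T{\left(y \right)} = \left(-8\right) 2 = -16$)
$\left(T{\left(Z \right)} - 20\right) \left(2 + 2\right) 1 + 32 = \left(-16 - 20\right) \left(2 + 2\right) 1 + 32 = \left(-16 - 20\right) 4 \cdot 1 + 32 = \left(-36\right) 4 + 32 = -144 + 32 = -112$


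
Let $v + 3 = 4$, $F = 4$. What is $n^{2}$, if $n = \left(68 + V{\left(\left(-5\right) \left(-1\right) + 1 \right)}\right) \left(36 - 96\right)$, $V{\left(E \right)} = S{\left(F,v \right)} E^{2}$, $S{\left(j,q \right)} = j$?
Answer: $161798400$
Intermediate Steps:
$v = 1$ ($v = -3 + 4 = 1$)
$V{\left(E \right)} = 4 E^{2}$
$n = -12720$ ($n = \left(68 + 4 \left(\left(-5\right) \left(-1\right) + 1\right)^{2}\right) \left(36 - 96\right) = \left(68 + 4 \left(5 + 1\right)^{2}\right) \left(-60\right) = \left(68 + 4 \cdot 6^{2}\right) \left(-60\right) = \left(68 + 4 \cdot 36\right) \left(-60\right) = \left(68 + 144\right) \left(-60\right) = 212 \left(-60\right) = -12720$)
$n^{2} = \left(-12720\right)^{2} = 161798400$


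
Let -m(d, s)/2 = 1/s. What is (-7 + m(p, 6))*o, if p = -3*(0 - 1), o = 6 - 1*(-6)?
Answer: -88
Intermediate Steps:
o = 12 (o = 6 + 6 = 12)
p = 3 (p = -3*(-1) = 3)
m(d, s) = -2/s
(-7 + m(p, 6))*o = (-7 - 2/6)*12 = (-7 - 2*1/6)*12 = (-7 - 1/3)*12 = -22/3*12 = -88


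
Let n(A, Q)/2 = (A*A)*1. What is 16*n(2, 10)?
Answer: 128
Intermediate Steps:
n(A, Q) = 2*A² (n(A, Q) = 2*((A*A)*1) = 2*(A²*1) = 2*A²)
16*n(2, 10) = 16*(2*2²) = 16*(2*4) = 16*8 = 128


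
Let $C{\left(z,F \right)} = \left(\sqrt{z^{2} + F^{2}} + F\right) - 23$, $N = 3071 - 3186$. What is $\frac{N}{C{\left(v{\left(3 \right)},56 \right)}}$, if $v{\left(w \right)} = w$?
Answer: $\frac{3795}{2056} - \frac{115 \sqrt{3145}}{2056} \approx -1.291$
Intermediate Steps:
$N = -115$ ($N = 3071 - 3186 = -115$)
$C{\left(z,F \right)} = -23 + F + \sqrt{F^{2} + z^{2}}$ ($C{\left(z,F \right)} = \left(\sqrt{F^{2} + z^{2}} + F\right) - 23 = \left(F + \sqrt{F^{2} + z^{2}}\right) - 23 = -23 + F + \sqrt{F^{2} + z^{2}}$)
$\frac{N}{C{\left(v{\left(3 \right)},56 \right)}} = - \frac{115}{-23 + 56 + \sqrt{56^{2} + 3^{2}}} = - \frac{115}{-23 + 56 + \sqrt{3136 + 9}} = - \frac{115}{-23 + 56 + \sqrt{3145}} = - \frac{115}{33 + \sqrt{3145}}$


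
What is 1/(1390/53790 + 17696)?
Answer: 5379/95186923 ≈ 5.6510e-5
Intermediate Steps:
1/(1390/53790 + 17696) = 1/(1390*(1/53790) + 17696) = 1/(139/5379 + 17696) = 1/(95186923/5379) = 5379/95186923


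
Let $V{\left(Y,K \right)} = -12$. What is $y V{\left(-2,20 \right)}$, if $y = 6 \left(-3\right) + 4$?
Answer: $168$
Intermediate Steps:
$y = -14$ ($y = -18 + 4 = -14$)
$y V{\left(-2,20 \right)} = \left(-14\right) \left(-12\right) = 168$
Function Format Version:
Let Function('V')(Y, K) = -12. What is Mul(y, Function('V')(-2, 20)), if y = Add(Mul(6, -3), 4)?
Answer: 168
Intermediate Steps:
y = -14 (y = Add(-18, 4) = -14)
Mul(y, Function('V')(-2, 20)) = Mul(-14, -12) = 168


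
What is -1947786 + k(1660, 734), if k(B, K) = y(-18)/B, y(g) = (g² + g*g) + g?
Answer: -323332413/166 ≈ -1.9478e+6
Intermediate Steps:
y(g) = g + 2*g² (y(g) = (g² + g²) + g = 2*g² + g = g + 2*g²)
k(B, K) = 630/B (k(B, K) = (-18*(1 + 2*(-18)))/B = (-18*(1 - 36))/B = (-18*(-35))/B = 630/B)
-1947786 + k(1660, 734) = -1947786 + 630/1660 = -1947786 + 630*(1/1660) = -1947786 + 63/166 = -323332413/166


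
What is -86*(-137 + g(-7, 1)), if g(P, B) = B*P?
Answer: 12384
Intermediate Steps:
-86*(-137 + g(-7, 1)) = -86*(-137 + 1*(-7)) = -86*(-137 - 7) = -86*(-144) = 12384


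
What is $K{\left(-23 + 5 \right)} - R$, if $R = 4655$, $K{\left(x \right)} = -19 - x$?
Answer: $-4656$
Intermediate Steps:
$K{\left(-23 + 5 \right)} - R = \left(-19 - \left(-23 + 5\right)\right) - 4655 = \left(-19 - -18\right) - 4655 = \left(-19 + 18\right) - 4655 = -1 - 4655 = -4656$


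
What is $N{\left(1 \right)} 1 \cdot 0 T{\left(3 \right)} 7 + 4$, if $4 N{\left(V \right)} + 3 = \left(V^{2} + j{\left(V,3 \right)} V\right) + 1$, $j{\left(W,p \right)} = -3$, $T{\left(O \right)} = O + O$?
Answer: $4$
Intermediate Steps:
$T{\left(O \right)} = 2 O$
$N{\left(V \right)} = - \frac{1}{2} - \frac{3 V}{4} + \frac{V^{2}}{4}$ ($N{\left(V \right)} = - \frac{3}{4} + \frac{\left(V^{2} - 3 V\right) + 1}{4} = - \frac{3}{4} + \frac{1 + V^{2} - 3 V}{4} = - \frac{3}{4} + \left(\frac{1}{4} - \frac{3 V}{4} + \frac{V^{2}}{4}\right) = - \frac{1}{2} - \frac{3 V}{4} + \frac{V^{2}}{4}$)
$N{\left(1 \right)} 1 \cdot 0 T{\left(3 \right)} 7 + 4 = \left(- \frac{1}{2} - \frac{3}{4} + \frac{1^{2}}{4}\right) 1 \cdot 0 \cdot 2 \cdot 3 \cdot 7 + 4 = \left(- \frac{1}{2} - \frac{3}{4} + \frac{1}{4} \cdot 1\right) 0 \cdot 6 \cdot 7 + 4 = \left(- \frac{1}{2} - \frac{3}{4} + \frac{1}{4}\right) 0 \cdot 7 + 4 = \left(-1\right) 0 + 4 = 0 + 4 = 4$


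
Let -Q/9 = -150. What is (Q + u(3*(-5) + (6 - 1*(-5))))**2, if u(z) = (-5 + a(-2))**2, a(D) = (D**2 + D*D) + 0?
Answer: 1846881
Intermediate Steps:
a(D) = 2*D**2 (a(D) = (D**2 + D**2) + 0 = 2*D**2 + 0 = 2*D**2)
Q = 1350 (Q = -9*(-150) = 1350)
u(z) = 9 (u(z) = (-5 + 2*(-2)**2)**2 = (-5 + 2*4)**2 = (-5 + 8)**2 = 3**2 = 9)
(Q + u(3*(-5) + (6 - 1*(-5))))**2 = (1350 + 9)**2 = 1359**2 = 1846881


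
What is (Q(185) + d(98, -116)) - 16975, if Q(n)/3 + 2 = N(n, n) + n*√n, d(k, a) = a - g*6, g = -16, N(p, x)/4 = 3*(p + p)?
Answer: -3681 + 555*√185 ≈ 3867.8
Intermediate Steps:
N(p, x) = 24*p (N(p, x) = 4*(3*(p + p)) = 4*(3*(2*p)) = 4*(6*p) = 24*p)
d(k, a) = 96 + a (d(k, a) = a - (-16)*6 = a - 1*(-96) = a + 96 = 96 + a)
Q(n) = -6 + 3*n^(3/2) + 72*n (Q(n) = -6 + 3*(24*n + n*√n) = -6 + 3*(24*n + n^(3/2)) = -6 + 3*(n^(3/2) + 24*n) = -6 + (3*n^(3/2) + 72*n) = -6 + 3*n^(3/2) + 72*n)
(Q(185) + d(98, -116)) - 16975 = ((-6 + 3*185^(3/2) + 72*185) + (96 - 116)) - 16975 = ((-6 + 3*(185*√185) + 13320) - 20) - 16975 = ((-6 + 555*√185 + 13320) - 20) - 16975 = ((13314 + 555*√185) - 20) - 16975 = (13294 + 555*√185) - 16975 = -3681 + 555*√185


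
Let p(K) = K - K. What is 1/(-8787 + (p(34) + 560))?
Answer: -1/8227 ≈ -0.00012155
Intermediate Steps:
p(K) = 0
1/(-8787 + (p(34) + 560)) = 1/(-8787 + (0 + 560)) = 1/(-8787 + 560) = 1/(-8227) = -1/8227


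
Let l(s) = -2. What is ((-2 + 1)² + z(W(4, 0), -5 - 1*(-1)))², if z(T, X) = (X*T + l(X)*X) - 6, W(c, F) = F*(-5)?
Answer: 9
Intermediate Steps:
W(c, F) = -5*F
z(T, X) = -6 - 2*X + T*X (z(T, X) = (X*T - 2*X) - 6 = (T*X - 2*X) - 6 = (-2*X + T*X) - 6 = -6 - 2*X + T*X)
((-2 + 1)² + z(W(4, 0), -5 - 1*(-1)))² = ((-2 + 1)² + (-6 - 2*(-5 - 1*(-1)) + (-5*0)*(-5 - 1*(-1))))² = ((-1)² + (-6 - 2*(-5 + 1) + 0*(-5 + 1)))² = (1 + (-6 - 2*(-4) + 0*(-4)))² = (1 + (-6 + 8 + 0))² = (1 + 2)² = 3² = 9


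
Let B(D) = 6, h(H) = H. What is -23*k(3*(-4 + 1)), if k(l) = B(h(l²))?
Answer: -138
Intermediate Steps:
k(l) = 6
-23*k(3*(-4 + 1)) = -23*6 = -138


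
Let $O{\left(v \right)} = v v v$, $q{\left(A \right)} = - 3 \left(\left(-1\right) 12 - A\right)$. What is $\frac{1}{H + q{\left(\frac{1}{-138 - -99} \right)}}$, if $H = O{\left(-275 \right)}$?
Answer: $- \frac{13}{270358908} \approx -4.8084 \cdot 10^{-8}$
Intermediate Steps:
$q{\left(A \right)} = 36 + 3 A$ ($q{\left(A \right)} = - 3 \left(-12 - A\right) = 36 + 3 A$)
$O{\left(v \right)} = v^{3}$ ($O{\left(v \right)} = v^{2} v = v^{3}$)
$H = -20796875$ ($H = \left(-275\right)^{3} = -20796875$)
$\frac{1}{H + q{\left(\frac{1}{-138 - -99} \right)}} = \frac{1}{-20796875 + \left(36 + \frac{3}{-138 - -99}\right)} = \frac{1}{-20796875 + \left(36 + \frac{3}{-138 + 99}\right)} = \frac{1}{-20796875 + \left(36 + \frac{3}{-39}\right)} = \frac{1}{-20796875 + \left(36 + 3 \left(- \frac{1}{39}\right)\right)} = \frac{1}{-20796875 + \left(36 - \frac{1}{13}\right)} = \frac{1}{-20796875 + \frac{467}{13}} = \frac{1}{- \frac{270358908}{13}} = - \frac{13}{270358908}$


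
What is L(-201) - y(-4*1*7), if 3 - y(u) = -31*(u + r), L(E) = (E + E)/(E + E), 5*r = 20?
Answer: 742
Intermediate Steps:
r = 4 (r = (⅕)*20 = 4)
L(E) = 1 (L(E) = (2*E)/((2*E)) = (2*E)*(1/(2*E)) = 1)
y(u) = 127 + 31*u (y(u) = 3 - (-31)*(u + 4) = 3 - (-31)*(4 + u) = 3 - (-124 - 31*u) = 3 + (124 + 31*u) = 127 + 31*u)
L(-201) - y(-4*1*7) = 1 - (127 + 31*(-4*1*7)) = 1 - (127 + 31*(-4*7)) = 1 - (127 + 31*(-28)) = 1 - (127 - 868) = 1 - 1*(-741) = 1 + 741 = 742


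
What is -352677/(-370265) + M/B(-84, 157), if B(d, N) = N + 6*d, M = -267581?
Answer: 99198257884/128481955 ≈ 772.08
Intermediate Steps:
-352677/(-370265) + M/B(-84, 157) = -352677/(-370265) - 267581/(157 + 6*(-84)) = -352677*(-1/370265) - 267581/(157 - 504) = 352677/370265 - 267581/(-347) = 352677/370265 - 267581*(-1/347) = 352677/370265 + 267581/347 = 99198257884/128481955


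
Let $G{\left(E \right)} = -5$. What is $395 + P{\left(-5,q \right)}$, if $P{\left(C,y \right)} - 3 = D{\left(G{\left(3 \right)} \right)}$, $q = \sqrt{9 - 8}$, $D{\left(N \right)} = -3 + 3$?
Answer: $398$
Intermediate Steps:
$D{\left(N \right)} = 0$
$q = 1$ ($q = \sqrt{1} = 1$)
$P{\left(C,y \right)} = 3$ ($P{\left(C,y \right)} = 3 + 0 = 3$)
$395 + P{\left(-5,q \right)} = 395 + 3 = 398$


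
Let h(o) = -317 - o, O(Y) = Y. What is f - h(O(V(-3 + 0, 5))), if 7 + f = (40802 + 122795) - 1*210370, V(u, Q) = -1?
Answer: -46464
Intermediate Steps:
f = -46780 (f = -7 + ((40802 + 122795) - 1*210370) = -7 + (163597 - 210370) = -7 - 46773 = -46780)
f - h(O(V(-3 + 0, 5))) = -46780 - (-317 - 1*(-1)) = -46780 - (-317 + 1) = -46780 - 1*(-316) = -46780 + 316 = -46464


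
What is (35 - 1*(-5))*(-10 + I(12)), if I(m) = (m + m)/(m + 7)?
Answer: -6640/19 ≈ -349.47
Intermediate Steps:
I(m) = 2*m/(7 + m) (I(m) = (2*m)/(7 + m) = 2*m/(7 + m))
(35 - 1*(-5))*(-10 + I(12)) = (35 - 1*(-5))*(-10 + 2*12/(7 + 12)) = (35 + 5)*(-10 + 2*12/19) = 40*(-10 + 2*12*(1/19)) = 40*(-10 + 24/19) = 40*(-166/19) = -6640/19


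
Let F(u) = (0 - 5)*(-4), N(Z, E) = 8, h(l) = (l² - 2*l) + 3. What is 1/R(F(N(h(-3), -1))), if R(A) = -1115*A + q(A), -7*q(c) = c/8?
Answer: -14/312205 ≈ -4.4842e-5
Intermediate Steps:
h(l) = 3 + l² - 2*l
q(c) = -c/56 (q(c) = -c/(7*8) = -c/56)
F(u) = 20 (F(u) = -5*(-4) = 20)
R(A) = -62441*A/56 (R(A) = -1115*A - A/56 = -62441*A/56)
1/R(F(N(h(-3), -1))) = 1/(-62441/56*20) = 1/(-312205/14) = -14/312205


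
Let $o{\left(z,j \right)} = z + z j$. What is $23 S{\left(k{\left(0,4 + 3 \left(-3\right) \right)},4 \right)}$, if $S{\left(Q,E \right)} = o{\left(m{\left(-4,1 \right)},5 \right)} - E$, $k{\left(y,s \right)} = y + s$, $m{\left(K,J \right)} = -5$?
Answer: $-782$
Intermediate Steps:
$o{\left(z,j \right)} = z + j z$
$k{\left(y,s \right)} = s + y$
$S{\left(Q,E \right)} = -30 - E$ ($S{\left(Q,E \right)} = - 5 \left(1 + 5\right) - E = \left(-5\right) 6 - E = -30 - E$)
$23 S{\left(k{\left(0,4 + 3 \left(-3\right) \right)},4 \right)} = 23 \left(-30 - 4\right) = 23 \left(-34\right) = -782$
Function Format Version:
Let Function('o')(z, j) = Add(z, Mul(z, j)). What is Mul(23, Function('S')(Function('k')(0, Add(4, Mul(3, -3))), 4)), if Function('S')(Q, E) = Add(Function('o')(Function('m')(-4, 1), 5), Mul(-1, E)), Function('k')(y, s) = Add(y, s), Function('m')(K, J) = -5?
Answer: -782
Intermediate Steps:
Function('o')(z, j) = Add(z, Mul(j, z))
Function('k')(y, s) = Add(s, y)
Function('S')(Q, E) = Add(-30, Mul(-1, E)) (Function('S')(Q, E) = Add(Mul(-5, Add(1, 5)), Mul(-1, E)) = Add(Mul(-5, 6), Mul(-1, E)) = Add(-30, Mul(-1, E)))
Mul(23, Function('S')(Function('k')(0, Add(4, Mul(3, -3))), 4)) = Mul(23, Add(-30, Mul(-1, 4))) = Mul(23, Add(-30, -4)) = Mul(23, -34) = -782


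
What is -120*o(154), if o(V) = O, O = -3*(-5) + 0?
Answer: -1800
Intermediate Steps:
O = 15 (O = 15 + 0 = 15)
o(V) = 15
-120*o(154) = -120*15 = -1800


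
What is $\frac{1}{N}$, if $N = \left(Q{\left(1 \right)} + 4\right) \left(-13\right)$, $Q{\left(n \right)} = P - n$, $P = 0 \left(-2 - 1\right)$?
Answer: $- \frac{1}{39} \approx -0.025641$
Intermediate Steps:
$P = 0$ ($P = 0 \left(-3\right) = 0$)
$Q{\left(n \right)} = - n$ ($Q{\left(n \right)} = 0 - n = - n$)
$N = -39$ ($N = \left(\left(-1\right) 1 + 4\right) \left(-13\right) = \left(-1 + 4\right) \left(-13\right) = 3 \left(-13\right) = -39$)
$\frac{1}{N} = \frac{1}{-39} = - \frac{1}{39}$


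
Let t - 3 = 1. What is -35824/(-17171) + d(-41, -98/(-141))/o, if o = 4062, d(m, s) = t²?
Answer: 72895912/34874301 ≈ 2.0902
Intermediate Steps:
t = 4 (t = 3 + 1 = 4)
d(m, s) = 16 (d(m, s) = 4² = 16)
-35824/(-17171) + d(-41, -98/(-141))/o = -35824/(-17171) + 16/4062 = -35824*(-1/17171) + 16*(1/4062) = 35824/17171 + 8/2031 = 72895912/34874301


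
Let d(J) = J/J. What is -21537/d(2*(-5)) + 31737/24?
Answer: -161717/8 ≈ -20215.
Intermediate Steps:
d(J) = 1
-21537/d(2*(-5)) + 31737/24 = -21537/1 + 31737/24 = -21537*1 + 31737*(1/24) = -21537 + 10579/8 = -161717/8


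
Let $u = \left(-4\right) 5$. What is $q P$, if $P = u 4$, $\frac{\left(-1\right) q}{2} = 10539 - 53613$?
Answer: $-6891840$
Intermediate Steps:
$q = 86148$ ($q = - 2 \left(10539 - 53613\right) = \left(-2\right) \left(-43074\right) = 86148$)
$u = -20$
$P = -80$ ($P = \left(-20\right) 4 = -80$)
$q P = 86148 \left(-80\right) = -6891840$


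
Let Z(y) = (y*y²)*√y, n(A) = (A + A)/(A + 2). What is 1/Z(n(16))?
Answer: 2187/16384 ≈ 0.13348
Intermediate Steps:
n(A) = 2*A/(2 + A) (n(A) = (2*A)/(2 + A) = 2*A/(2 + A))
Z(y) = y^(7/2) (Z(y) = y³*√y = y^(7/2))
1/Z(n(16)) = 1/((2*16/(2 + 16))^(7/2)) = 1/((2*16/18)^(7/2)) = 1/((2*16*(1/18))^(7/2)) = 1/((16/9)^(7/2)) = 1/(16384/2187) = 2187/16384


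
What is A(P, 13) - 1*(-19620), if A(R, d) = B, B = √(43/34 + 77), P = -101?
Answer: 19620 + √90474/34 ≈ 19629.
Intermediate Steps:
B = √90474/34 (B = √(43*(1/34) + 77) = √(43/34 + 77) = √(2661/34) = √90474/34 ≈ 8.8467)
A(R, d) = √90474/34
A(P, 13) - 1*(-19620) = √90474/34 - 1*(-19620) = √90474/34 + 19620 = 19620 + √90474/34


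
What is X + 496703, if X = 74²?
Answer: 502179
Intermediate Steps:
X = 5476
X + 496703 = 5476 + 496703 = 502179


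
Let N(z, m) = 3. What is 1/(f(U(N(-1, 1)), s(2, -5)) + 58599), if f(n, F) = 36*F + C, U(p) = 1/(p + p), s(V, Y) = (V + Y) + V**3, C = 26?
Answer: 1/58805 ≈ 1.7005e-5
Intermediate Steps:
s(V, Y) = V + Y + V**3
U(p) = 1/(2*p)
f(n, F) = 26 + 36*F (f(n, F) = 36*F + 26 = 26 + 36*F)
1/(f(U(N(-1, 1)), s(2, -5)) + 58599) = 1/((26 + 36*(2 - 5 + 2**3)) + 58599) = 1/((26 + 36*(2 - 5 + 8)) + 58599) = 1/((26 + 36*5) + 58599) = 1/((26 + 180) + 58599) = 1/(206 + 58599) = 1/58805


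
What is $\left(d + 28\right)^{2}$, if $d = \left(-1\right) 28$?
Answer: $0$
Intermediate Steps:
$d = -28$
$\left(d + 28\right)^{2} = \left(-28 + 28\right)^{2} = 0^{2} = 0$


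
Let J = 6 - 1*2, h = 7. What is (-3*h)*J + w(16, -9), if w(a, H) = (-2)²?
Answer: -80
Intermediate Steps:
w(a, H) = 4
J = 4 (J = 6 - 2 = 4)
(-3*h)*J + w(16, -9) = -3*7*4 + 4 = -21*4 + 4 = -84 + 4 = -80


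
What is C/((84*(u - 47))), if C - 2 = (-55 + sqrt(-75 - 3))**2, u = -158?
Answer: -983/5740 + 11*I*sqrt(78)/1722 ≈ -0.17125 + 0.056417*I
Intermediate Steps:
C = 2 + (-55 + I*sqrt(78))**2 (C = 2 + (-55 + sqrt(-75 - 3))**2 = 2 + (-55 + sqrt(-78))**2 = 2 + (-55 + I*sqrt(78))**2 ≈ 2949.0 - 971.49*I)
C/((84*(u - 47))) = (2949 - 110*I*sqrt(78))/((84*(-158 - 47))) = (2949 - 110*I*sqrt(78))/((84*(-205))) = (2949 - 110*I*sqrt(78))/(-17220) = (2949 - 110*I*sqrt(78))*(-1/17220) = -983/5740 + 11*I*sqrt(78)/1722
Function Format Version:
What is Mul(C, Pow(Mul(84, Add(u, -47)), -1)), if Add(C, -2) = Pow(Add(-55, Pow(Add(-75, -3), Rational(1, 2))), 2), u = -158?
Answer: Add(Rational(-983, 5740), Mul(Rational(11, 1722), I, Pow(78, Rational(1, 2)))) ≈ Add(-0.17125, Mul(0.056417, I))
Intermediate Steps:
C = Add(2, Pow(Add(-55, Mul(I, Pow(78, Rational(1, 2)))), 2)) (C = Add(2, Pow(Add(-55, Pow(Add(-75, -3), Rational(1, 2))), 2)) = Add(2, Pow(Add(-55, Pow(-78, Rational(1, 2))), 2)) = Add(2, Pow(Add(-55, Mul(I, Pow(78, Rational(1, 2)))), 2)) ≈ Add(2949.0, Mul(-971.49, I)))
Mul(C, Pow(Mul(84, Add(u, -47)), -1)) = Mul(Add(2949, Mul(-110, I, Pow(78, Rational(1, 2)))), Pow(Mul(84, Add(-158, -47)), -1)) = Mul(Add(2949, Mul(-110, I, Pow(78, Rational(1, 2)))), Pow(Mul(84, -205), -1)) = Mul(Add(2949, Mul(-110, I, Pow(78, Rational(1, 2)))), Pow(-17220, -1)) = Mul(Add(2949, Mul(-110, I, Pow(78, Rational(1, 2)))), Rational(-1, 17220)) = Add(Rational(-983, 5740), Mul(Rational(11, 1722), I, Pow(78, Rational(1, 2))))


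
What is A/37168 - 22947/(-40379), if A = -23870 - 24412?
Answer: -548342391/750403336 ≈ -0.73073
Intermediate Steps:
A = -48282
A/37168 - 22947/(-40379) = -48282/37168 - 22947/(-40379) = -48282*1/37168 - 22947*(-1/40379) = -24141/18584 + 22947/40379 = -548342391/750403336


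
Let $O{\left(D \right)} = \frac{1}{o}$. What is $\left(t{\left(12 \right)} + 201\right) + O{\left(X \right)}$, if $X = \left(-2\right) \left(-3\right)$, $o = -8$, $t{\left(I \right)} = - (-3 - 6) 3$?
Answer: $\frac{1823}{8} \approx 227.88$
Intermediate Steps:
$t{\left(I \right)} = 27$ ($t{\left(I \right)} = - (-3 - 6) 3 = \left(-1\right) \left(-9\right) 3 = 9 \cdot 3 = 27$)
$X = 6$
$O{\left(D \right)} = - \frac{1}{8}$ ($O{\left(D \right)} = \frac{1}{-8} = - \frac{1}{8}$)
$\left(t{\left(12 \right)} + 201\right) + O{\left(X \right)} = \left(27 + 201\right) - \frac{1}{8} = 228 - \frac{1}{8} = \frac{1823}{8}$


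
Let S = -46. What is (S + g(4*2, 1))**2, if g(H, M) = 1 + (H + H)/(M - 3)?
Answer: 2809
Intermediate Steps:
g(H, M) = 1 + 2*H/(-3 + M) (g(H, M) = 1 + (2*H)/(-3 + M) = 1 + 2*H/(-3 + M))
(S + g(4*2, 1))**2 = (-46 + (-3 + 1 + 2*(4*2))/(-3 + 1))**2 = (-46 + (-3 + 1 + 2*8)/(-2))**2 = (-46 - (-3 + 1 + 16)/2)**2 = (-46 - 1/2*14)**2 = (-46 - 7)**2 = (-53)**2 = 2809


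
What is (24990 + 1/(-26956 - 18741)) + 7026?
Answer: 1463035151/45697 ≈ 32016.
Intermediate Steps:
(24990 + 1/(-26956 - 18741)) + 7026 = (24990 + 1/(-45697)) + 7026 = (24990 - 1/45697) + 7026 = 1141968029/45697 + 7026 = 1463035151/45697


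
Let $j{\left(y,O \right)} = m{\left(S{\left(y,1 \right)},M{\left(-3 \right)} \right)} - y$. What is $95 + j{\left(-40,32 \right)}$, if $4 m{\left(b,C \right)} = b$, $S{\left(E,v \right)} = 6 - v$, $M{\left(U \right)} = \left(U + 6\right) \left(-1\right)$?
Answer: $\frac{545}{4} \approx 136.25$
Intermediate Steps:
$M{\left(U \right)} = -6 - U$ ($M{\left(U \right)} = \left(6 + U\right) \left(-1\right) = -6 - U$)
$m{\left(b,C \right)} = \frac{b}{4}$
$j{\left(y,O \right)} = \frac{5}{4} - y$ ($j{\left(y,O \right)} = \frac{6 - 1}{4} - y = \frac{1}{4} \cdot 5 - y = \frac{5}{4} - y$)
$95 + j{\left(-40,32 \right)} = 95 + \left(\frac{5}{4} - -40\right) = 95 + \left(\frac{5}{4} + 40\right) = 95 + \frac{165}{4} = \frac{545}{4}$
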